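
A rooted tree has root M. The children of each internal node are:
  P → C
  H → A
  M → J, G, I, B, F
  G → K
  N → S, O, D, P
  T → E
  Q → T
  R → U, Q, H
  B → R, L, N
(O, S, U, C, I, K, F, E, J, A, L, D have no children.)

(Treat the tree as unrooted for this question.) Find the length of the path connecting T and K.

6

The path is T–Q–R–B–M–G–K, which has 6 edges.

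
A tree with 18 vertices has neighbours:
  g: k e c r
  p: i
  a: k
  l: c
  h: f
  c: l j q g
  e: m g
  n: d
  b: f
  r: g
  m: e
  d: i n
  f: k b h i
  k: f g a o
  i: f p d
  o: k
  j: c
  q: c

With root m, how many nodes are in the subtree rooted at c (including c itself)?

4

Descendants of c (including itself): c, l, j, q. That's 4.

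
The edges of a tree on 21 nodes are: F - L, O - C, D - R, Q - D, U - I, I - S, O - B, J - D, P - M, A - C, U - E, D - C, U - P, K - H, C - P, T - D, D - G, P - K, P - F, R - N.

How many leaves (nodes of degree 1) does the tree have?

12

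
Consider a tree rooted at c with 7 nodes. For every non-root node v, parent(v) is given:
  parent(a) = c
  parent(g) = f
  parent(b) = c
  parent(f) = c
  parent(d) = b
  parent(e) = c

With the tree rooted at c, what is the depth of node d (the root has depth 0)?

Climbing from d to the root: d–b–c. That's 2 steps.

2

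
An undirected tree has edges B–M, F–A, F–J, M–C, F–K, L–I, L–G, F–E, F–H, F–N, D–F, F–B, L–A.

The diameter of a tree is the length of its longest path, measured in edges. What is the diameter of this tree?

6

Starting from C, a farthest node is G at distance 6.
One longest path: C–M–B–F–A–L–G.
So the diameter is 6.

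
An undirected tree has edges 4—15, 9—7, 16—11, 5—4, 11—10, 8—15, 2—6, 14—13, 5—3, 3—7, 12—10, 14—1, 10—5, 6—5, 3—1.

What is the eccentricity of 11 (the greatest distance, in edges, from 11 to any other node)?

The node farthest from 11 is 13, via 11-10-5-3-1-14-13 — 6 edges.

6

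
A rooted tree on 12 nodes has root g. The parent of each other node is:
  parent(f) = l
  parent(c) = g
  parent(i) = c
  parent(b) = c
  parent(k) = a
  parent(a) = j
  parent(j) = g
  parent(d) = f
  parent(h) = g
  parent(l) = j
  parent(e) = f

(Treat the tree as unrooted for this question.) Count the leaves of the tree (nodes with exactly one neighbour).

Exactly 6 nodes have a single neighbour: b, d, e, h, i, k.

6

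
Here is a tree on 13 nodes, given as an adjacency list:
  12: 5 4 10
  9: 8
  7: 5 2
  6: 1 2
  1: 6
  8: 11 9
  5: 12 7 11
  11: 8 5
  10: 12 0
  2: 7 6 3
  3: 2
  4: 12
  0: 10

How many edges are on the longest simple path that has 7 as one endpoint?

The node farthest from 7 is 0 (9 also at distance 4), via 7-5-12-10-0 — 4 edges.

4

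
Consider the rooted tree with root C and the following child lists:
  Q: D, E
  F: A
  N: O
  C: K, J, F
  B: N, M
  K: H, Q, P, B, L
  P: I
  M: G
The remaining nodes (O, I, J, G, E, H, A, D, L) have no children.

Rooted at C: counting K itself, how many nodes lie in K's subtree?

13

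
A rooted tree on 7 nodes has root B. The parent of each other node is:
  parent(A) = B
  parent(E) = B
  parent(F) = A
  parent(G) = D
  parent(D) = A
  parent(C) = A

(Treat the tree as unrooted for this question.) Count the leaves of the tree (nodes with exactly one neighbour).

Exactly 4 nodes have a single neighbour: C, E, F, G.

4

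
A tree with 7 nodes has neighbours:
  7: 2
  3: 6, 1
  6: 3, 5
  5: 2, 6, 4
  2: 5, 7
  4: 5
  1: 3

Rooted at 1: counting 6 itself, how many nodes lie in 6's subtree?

Descendants of 6 (including itself): 6, 5, 2, 4, 7. That's 5.

5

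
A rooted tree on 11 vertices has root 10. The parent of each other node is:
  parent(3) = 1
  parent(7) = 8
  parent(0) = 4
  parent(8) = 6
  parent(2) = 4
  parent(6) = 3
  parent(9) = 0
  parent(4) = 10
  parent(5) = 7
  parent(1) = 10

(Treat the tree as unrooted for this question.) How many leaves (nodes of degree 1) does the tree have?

3

The leaves are 2, 5, 9.
That is 3 leaves.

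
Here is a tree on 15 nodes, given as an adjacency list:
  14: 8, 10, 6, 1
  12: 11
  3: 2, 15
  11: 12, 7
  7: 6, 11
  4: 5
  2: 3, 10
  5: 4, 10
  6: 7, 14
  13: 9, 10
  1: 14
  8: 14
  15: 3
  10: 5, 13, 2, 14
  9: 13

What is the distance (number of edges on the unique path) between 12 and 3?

12 – 11 – 7 – 6 – 14 – 10 – 2 – 3: 7 edges.

7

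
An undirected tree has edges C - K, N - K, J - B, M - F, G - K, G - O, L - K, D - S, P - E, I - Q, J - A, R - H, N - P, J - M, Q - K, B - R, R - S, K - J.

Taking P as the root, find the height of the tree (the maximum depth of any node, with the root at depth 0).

7

D sits deepest: P–N–K–J–B–R–S–D — 7 edges from the root.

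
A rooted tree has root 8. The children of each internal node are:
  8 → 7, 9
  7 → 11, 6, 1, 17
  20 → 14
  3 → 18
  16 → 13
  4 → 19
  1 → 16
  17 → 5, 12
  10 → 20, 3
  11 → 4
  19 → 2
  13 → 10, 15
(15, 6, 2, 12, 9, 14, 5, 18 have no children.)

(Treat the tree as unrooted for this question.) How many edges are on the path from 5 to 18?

8

5–17–7–1–16–13–10–3–18: 8 edges.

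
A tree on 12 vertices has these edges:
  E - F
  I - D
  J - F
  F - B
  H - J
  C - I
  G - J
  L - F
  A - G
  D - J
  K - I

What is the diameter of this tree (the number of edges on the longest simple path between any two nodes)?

5

BFS from K reaches A last, at distance 5; BFS from A confirms no node is farther.
Path: K - I - D - J - G - A.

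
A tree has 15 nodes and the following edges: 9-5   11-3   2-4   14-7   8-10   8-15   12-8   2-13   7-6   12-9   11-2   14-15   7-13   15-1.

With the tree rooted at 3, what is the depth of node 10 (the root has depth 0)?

8

3 → 11 → 2 → 13 → 7 → 14 → 15 → 8 → 10 — 8 edges.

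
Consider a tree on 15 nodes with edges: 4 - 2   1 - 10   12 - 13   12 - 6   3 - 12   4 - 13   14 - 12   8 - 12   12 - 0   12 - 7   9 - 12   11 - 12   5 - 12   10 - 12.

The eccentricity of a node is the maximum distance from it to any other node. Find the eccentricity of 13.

A farthest node from 13 is 1.
The path 13 – 12 – 10 – 1 has 3 edges.

3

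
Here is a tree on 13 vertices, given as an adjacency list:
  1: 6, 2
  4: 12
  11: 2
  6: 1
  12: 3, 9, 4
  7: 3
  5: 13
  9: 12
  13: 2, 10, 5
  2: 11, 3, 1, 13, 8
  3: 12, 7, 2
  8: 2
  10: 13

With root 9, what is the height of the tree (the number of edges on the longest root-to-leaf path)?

5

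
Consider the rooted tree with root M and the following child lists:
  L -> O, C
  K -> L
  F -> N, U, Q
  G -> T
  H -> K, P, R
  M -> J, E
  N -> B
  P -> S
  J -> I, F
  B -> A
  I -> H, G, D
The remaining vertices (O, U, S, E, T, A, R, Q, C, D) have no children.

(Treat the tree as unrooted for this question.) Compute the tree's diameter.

9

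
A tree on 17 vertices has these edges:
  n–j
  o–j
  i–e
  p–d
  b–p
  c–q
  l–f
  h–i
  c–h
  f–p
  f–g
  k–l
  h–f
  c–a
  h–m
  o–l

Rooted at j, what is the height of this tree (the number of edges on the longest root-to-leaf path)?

6

A deepest node is e, reached by j–o–l–f–h–i–e.
That path has 6 edges, so the height is 6.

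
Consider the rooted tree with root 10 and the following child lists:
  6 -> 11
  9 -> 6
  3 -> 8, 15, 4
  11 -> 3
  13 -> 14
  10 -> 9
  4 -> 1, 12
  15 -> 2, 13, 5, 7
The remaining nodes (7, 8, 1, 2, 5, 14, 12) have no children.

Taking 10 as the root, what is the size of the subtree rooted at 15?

15's subtree: {15, 5, 7, 2, 13, 14}, size 6.

6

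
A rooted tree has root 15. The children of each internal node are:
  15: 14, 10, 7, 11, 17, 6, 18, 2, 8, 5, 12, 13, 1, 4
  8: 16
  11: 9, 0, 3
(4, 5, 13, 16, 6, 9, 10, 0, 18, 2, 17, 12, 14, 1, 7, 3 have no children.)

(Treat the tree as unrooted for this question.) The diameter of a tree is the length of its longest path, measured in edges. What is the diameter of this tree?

Starting from 16, a farthest node is 9 at distance 4.
One longest path: 16–8–15–11–9.
So the diameter is 4.

4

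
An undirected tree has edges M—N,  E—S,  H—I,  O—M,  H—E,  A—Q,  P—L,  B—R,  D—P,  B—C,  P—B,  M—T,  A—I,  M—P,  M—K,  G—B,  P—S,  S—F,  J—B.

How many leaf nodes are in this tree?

Degree-1 nodes: C, D, F, G, J, K, L, N, O, Q, R, T — 12 of them.

12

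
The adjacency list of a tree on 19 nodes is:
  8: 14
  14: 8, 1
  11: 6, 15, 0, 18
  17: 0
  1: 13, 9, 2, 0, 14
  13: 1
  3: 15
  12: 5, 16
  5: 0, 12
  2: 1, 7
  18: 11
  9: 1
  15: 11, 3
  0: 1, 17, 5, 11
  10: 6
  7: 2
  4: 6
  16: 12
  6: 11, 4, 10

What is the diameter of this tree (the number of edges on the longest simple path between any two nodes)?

Starting from 3, a farthest node is 7 at distance 6.
One longest path: 3 - 15 - 11 - 0 - 1 - 2 - 7.
So the diameter is 6.

6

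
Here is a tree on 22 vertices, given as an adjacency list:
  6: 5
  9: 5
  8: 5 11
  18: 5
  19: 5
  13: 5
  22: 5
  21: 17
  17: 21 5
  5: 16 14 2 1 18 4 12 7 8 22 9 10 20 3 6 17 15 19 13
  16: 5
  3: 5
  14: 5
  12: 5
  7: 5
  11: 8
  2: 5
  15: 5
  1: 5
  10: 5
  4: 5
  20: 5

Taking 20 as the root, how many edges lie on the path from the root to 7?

2

Climbing from 7 to the root: 7 → 5 → 20. That's 2 steps.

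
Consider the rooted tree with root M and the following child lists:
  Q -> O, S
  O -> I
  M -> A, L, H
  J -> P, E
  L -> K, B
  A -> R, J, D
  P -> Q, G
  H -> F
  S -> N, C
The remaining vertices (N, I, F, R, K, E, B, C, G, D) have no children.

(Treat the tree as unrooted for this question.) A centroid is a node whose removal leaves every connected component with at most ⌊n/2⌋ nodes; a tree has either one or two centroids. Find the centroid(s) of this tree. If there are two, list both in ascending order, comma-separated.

Removing J splits the tree into components of sizes 9, 8, 1; the largest is 9 ≤ ⌊19/2⌋ = 9.
Every other node leaves some component of size > 9, so the centroid is unique.

J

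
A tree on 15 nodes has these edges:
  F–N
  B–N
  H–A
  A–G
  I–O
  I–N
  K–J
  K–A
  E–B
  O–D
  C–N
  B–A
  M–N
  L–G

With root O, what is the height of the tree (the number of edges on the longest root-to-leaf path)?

6

J sits deepest: O → I → N → B → A → K → J — 6 edges from the root.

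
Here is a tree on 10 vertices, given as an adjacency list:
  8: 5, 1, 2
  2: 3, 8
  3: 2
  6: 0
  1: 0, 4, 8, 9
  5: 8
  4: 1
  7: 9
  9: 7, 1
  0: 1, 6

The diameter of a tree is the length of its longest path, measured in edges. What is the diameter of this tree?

5

BFS from 7 reaches 3 last, at distance 5; BFS from 3 confirms no node is farther.
Path: 7–9–1–8–2–3.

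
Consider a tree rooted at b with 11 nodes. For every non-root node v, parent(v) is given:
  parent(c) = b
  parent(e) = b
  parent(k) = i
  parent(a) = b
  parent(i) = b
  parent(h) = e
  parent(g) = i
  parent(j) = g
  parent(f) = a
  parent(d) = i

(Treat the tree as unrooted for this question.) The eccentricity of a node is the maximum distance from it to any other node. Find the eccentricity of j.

5

The node farthest from j is f (h also at distance 5), via j–g–i–b–a–f — 5 edges.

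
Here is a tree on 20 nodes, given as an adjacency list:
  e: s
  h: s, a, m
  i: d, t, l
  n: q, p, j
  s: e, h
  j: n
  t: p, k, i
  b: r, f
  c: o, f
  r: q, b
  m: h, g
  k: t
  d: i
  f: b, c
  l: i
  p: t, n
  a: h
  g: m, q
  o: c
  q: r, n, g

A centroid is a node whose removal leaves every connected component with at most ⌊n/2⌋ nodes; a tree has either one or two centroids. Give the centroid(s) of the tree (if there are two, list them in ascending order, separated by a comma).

q

Delete q: the remaining components have sizes 8, 6, 5. Max 8 ≤ 10, so q is a centroid.
Every other node leaves some component of size > 10, so the centroid is unique.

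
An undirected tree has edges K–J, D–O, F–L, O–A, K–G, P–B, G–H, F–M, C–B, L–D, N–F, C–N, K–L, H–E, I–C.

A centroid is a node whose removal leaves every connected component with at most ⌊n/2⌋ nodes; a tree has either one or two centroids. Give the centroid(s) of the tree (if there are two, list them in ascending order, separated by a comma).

L

Removing L splits the tree into components of sizes 7, 5, 3; the largest is 7 ≤ ⌊16/2⌋ = 8.
No neighbour of L does as well, so L is the unique centroid.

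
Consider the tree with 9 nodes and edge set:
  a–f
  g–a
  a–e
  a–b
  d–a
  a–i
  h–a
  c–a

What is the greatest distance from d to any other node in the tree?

The node farthest from d is b (c, g, f, i, h, e also at distance 2), via d-a-b — 2 edges.

2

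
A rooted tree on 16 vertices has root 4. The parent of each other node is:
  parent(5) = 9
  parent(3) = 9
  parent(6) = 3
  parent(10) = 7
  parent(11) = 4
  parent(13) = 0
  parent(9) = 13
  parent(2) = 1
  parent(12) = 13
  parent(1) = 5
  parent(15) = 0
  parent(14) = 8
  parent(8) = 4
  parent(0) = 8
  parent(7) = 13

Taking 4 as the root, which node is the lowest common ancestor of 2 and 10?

13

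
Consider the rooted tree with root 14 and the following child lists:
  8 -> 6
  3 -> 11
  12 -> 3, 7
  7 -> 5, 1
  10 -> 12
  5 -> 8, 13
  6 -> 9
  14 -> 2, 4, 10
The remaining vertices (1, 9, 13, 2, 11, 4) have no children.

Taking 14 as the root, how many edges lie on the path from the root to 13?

Path from 14 to 13: 14 → 10 → 12 → 7 → 5 → 13, which has 5 edges.

5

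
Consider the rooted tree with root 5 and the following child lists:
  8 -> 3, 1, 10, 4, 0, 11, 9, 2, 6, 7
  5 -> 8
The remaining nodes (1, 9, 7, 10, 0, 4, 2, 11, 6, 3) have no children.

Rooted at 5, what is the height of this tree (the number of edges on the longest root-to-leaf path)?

2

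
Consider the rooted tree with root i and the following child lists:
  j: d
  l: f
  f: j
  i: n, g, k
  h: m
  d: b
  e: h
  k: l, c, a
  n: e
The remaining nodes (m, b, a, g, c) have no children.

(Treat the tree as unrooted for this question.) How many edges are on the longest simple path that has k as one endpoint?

5

The node farthest from k is b (m also at distance 5), via k – l – f – j – d – b — 5 edges.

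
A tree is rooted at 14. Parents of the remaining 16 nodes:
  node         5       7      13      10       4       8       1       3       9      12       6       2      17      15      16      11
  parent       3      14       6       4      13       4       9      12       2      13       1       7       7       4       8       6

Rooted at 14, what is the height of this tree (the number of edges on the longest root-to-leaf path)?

9

The longest root-to-leaf path is 14 – 7 – 2 – 9 – 1 – 6 – 13 – 4 – 8 – 16 (9 edges).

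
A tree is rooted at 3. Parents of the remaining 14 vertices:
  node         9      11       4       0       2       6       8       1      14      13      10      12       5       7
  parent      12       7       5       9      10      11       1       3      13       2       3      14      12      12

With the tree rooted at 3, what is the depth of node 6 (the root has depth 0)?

8

Climbing from 6 to the root: 6 → 11 → 7 → 12 → 14 → 13 → 2 → 10 → 3. That's 8 steps.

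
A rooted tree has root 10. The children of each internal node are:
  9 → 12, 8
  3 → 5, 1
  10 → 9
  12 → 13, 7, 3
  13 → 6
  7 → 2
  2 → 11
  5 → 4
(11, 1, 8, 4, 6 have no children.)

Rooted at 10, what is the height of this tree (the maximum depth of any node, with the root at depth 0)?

5

The longest root-to-leaf path is 10–9–12–7–2–11 (5 edges).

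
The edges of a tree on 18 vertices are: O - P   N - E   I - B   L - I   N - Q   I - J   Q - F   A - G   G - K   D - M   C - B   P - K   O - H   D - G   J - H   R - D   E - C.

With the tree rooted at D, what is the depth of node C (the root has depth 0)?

9

D – G – K – P – O – H – J – I – B – C — 9 edges.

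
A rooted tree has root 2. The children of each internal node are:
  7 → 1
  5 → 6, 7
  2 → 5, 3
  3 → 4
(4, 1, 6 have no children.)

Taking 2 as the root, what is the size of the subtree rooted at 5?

The subtree rooted at 5 contains: 5, 7, 6, 1 — 4 nodes.

4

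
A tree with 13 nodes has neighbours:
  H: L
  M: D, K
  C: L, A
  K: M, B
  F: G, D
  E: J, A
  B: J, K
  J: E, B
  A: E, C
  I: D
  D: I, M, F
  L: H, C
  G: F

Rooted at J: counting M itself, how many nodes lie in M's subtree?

M's subtree: {M, D, I, F, G}, size 5.

5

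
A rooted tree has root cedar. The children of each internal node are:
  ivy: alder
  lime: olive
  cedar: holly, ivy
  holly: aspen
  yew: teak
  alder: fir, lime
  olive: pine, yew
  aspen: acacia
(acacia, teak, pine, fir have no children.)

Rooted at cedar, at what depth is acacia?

Path from cedar to acacia: cedar–holly–aspen–acacia, which has 3 edges.

3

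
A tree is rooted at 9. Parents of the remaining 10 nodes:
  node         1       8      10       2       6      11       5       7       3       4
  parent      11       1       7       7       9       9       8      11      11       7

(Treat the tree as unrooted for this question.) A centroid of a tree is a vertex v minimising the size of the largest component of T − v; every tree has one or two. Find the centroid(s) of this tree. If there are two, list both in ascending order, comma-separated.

11

Delete 11: the remaining components have sizes 4, 3, 2, 1. Max 4 ≤ 5, so 11 is a centroid.
Every other node leaves some component of size > 5, so the centroid is unique.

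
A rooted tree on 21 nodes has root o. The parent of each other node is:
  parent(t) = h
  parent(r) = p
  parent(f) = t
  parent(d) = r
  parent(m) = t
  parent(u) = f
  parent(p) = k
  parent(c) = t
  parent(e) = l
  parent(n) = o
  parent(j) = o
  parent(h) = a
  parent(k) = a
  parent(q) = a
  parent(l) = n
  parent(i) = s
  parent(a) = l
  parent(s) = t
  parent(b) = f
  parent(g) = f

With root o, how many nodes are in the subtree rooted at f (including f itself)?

The subtree rooted at f contains: f, g, b, u — 4 nodes.

4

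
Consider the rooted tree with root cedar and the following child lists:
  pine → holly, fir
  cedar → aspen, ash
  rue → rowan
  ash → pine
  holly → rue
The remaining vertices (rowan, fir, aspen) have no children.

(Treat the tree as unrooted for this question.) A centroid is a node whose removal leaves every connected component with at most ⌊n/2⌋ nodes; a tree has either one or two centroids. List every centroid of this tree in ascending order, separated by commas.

pine

Removing pine splits the tree into components of sizes 3, 3, 1; the largest is 3 ≤ ⌊8/2⌋ = 4.
Every other node leaves some component of size > 4, so the centroid is unique.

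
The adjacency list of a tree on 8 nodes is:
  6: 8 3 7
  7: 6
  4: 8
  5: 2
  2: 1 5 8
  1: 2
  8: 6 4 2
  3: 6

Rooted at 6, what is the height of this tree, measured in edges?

3

A deepest node is 1, reached by 6–8–2–1.
That path has 3 edges, so the height is 3.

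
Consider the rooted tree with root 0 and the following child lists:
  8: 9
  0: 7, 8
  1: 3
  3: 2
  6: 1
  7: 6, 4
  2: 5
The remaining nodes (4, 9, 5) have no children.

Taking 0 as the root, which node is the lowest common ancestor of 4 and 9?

Ancestors of 4 (toward the root): 4, 7, 0.
Ancestors of 9: 9, 8, 0.
The deepest node appearing in both lists is 0.

0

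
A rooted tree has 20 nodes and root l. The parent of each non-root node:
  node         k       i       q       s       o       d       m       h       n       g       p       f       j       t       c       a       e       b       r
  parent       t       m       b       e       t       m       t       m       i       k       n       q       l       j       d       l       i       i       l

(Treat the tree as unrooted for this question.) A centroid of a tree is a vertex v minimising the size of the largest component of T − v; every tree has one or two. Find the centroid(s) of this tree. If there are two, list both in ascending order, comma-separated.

m

Removing m splits the tree into components of sizes 8, 8, 2, 1; the largest is 8 ≤ ⌊20/2⌋ = 10.
Every other node leaves some component of size > 10, so the centroid is unique.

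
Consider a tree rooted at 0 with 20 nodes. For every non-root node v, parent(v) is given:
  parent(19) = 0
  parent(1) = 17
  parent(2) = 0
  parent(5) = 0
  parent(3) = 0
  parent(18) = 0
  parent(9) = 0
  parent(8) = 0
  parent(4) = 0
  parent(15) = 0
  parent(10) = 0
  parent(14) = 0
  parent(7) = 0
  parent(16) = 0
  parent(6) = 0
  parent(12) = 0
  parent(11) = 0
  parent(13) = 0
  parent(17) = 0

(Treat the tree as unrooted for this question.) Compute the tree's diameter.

3

A longest path is 1 - 17 - 0 - 4, with 3 edges.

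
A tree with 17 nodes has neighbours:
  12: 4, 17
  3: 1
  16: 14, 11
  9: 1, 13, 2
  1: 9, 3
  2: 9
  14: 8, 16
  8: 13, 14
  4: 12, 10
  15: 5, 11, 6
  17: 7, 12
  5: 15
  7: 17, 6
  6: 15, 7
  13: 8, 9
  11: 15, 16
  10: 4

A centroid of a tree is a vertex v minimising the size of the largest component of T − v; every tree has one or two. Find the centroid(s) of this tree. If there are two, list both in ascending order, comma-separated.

11

Removing 11 splits the tree into components of sizes 8, 8; the largest is 8 ≤ ⌊17/2⌋ = 8.
Every other node leaves some component of size > 8, so the centroid is unique.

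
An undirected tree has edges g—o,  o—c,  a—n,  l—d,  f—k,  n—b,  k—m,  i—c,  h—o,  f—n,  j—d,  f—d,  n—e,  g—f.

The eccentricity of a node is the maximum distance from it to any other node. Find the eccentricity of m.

Distances from m peak at 6, attained at i.
m-k-f-g-o-c-i

6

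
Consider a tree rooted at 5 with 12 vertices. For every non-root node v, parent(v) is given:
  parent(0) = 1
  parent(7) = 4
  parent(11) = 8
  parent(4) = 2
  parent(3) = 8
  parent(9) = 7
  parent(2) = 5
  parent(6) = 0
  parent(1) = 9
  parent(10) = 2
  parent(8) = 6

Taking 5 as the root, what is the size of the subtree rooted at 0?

5

The subtree rooted at 0 contains: 0, 6, 8, 3, 11 — 5 nodes.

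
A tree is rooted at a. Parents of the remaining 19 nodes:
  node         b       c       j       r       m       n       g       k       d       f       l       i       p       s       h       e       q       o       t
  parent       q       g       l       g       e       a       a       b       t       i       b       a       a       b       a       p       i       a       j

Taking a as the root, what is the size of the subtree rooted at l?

Descendants of l (including itself): l, j, t, d. That's 4.

4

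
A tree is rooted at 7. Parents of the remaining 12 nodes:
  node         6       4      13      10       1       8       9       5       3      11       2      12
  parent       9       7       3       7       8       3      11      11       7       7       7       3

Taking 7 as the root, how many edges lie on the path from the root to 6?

Climbing from 6 to the root: 6 → 9 → 11 → 7. That's 3 steps.

3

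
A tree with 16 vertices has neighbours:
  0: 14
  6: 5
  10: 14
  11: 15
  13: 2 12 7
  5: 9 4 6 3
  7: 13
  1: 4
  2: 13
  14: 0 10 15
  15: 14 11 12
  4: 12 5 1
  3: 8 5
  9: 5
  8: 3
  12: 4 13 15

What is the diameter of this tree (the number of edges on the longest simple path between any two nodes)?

7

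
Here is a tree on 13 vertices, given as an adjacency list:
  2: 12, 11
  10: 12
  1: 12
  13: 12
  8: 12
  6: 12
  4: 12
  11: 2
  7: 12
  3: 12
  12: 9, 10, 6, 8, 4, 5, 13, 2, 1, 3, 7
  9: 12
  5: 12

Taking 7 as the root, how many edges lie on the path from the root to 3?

Path from 7 to 3: 7 – 12 – 3, which has 2 edges.

2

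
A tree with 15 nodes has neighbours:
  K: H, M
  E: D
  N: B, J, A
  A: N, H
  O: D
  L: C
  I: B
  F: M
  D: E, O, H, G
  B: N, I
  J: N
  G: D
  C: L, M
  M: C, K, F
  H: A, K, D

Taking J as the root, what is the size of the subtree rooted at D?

Descendants of D (including itself): D, G, E, O. That's 4.

4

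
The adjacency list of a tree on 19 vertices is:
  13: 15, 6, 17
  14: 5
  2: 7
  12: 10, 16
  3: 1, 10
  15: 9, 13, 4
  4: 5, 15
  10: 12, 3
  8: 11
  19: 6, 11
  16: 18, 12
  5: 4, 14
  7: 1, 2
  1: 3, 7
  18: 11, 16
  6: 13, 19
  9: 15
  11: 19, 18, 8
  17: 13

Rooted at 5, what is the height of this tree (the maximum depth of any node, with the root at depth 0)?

14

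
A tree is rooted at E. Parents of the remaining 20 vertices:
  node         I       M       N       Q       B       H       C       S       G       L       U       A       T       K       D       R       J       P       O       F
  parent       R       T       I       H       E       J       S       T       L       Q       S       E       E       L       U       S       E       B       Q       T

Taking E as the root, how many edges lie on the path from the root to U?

3

Path from E to U: E–T–S–U, which has 3 edges.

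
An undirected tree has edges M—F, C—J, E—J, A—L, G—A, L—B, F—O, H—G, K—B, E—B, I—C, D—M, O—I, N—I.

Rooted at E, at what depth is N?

4

E → J → C → I → N — 4 edges.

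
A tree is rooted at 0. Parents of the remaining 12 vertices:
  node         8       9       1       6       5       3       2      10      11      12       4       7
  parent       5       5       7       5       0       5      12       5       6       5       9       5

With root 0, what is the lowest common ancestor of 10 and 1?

Ancestors of 10 (toward the root): 10, 5, 0.
Ancestors of 1: 1, 7, 5, 0.
The deepest node appearing in both lists is 5.

5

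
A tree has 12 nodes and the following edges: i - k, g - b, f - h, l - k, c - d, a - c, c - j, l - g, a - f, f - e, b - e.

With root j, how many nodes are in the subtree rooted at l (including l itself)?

The subtree rooted at l contains: l, k, i — 3 nodes.

3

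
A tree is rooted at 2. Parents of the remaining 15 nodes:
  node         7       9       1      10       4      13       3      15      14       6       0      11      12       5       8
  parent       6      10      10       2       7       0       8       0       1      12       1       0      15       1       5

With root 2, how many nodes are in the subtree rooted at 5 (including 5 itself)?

3

Descendants of 5 (including itself): 5, 8, 3. That's 3.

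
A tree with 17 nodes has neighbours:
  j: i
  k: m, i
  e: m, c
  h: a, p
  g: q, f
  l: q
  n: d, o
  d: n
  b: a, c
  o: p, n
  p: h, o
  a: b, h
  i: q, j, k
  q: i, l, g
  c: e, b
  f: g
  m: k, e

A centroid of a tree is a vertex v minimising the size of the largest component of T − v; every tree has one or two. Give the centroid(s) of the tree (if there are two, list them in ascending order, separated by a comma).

e

If e is removed the pieces have sizes 8, 8, all ≤ ⌊17/2⌋ = 8.
No neighbour of e does as well, so e is the unique centroid.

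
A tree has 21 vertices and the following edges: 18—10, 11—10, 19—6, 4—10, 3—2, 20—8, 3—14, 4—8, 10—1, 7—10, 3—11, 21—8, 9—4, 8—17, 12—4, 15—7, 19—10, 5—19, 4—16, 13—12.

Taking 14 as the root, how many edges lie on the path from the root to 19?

4

14–3–11–10–19 — 4 edges.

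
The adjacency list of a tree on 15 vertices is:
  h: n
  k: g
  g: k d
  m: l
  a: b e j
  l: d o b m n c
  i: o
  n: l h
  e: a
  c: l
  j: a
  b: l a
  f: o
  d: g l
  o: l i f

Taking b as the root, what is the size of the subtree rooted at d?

d's subtree: {d, g, k}, size 3.

3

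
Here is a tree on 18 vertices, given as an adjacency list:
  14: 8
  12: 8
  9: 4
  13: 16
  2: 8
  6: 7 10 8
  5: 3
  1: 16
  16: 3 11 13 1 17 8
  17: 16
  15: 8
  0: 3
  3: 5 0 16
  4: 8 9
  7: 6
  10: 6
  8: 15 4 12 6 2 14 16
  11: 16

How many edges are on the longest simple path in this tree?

5

BFS from 10 reaches 5 last, at distance 5; BFS from 5 confirms no node is farther.
Path: 10-6-8-16-3-5.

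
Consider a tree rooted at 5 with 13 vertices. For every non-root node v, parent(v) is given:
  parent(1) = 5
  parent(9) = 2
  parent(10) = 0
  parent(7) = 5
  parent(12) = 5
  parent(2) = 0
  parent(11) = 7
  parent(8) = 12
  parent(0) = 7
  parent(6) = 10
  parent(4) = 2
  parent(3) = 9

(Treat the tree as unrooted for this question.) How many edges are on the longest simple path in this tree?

7

BFS from 8 reaches 3 last, at distance 7; BFS from 3 confirms no node is farther.
Path: 8 - 12 - 5 - 7 - 0 - 2 - 9 - 3.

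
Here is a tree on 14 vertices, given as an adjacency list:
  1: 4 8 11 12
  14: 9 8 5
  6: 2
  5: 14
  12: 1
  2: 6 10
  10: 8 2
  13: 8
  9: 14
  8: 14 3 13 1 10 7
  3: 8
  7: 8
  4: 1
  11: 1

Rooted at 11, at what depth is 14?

3

Path from 11 to 14: 11 → 1 → 8 → 14, which has 3 edges.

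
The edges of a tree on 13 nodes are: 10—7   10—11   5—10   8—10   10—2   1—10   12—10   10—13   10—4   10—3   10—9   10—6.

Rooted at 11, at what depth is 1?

Climbing from 1 to the root: 1 – 10 – 11. That's 2 steps.

2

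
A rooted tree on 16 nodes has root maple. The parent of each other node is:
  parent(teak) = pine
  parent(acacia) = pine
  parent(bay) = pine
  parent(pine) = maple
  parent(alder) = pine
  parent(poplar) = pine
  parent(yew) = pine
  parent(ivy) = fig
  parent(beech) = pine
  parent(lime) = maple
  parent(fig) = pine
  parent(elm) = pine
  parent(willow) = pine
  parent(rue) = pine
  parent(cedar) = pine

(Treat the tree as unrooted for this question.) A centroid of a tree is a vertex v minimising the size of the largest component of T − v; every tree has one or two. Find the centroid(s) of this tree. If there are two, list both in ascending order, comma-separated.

pine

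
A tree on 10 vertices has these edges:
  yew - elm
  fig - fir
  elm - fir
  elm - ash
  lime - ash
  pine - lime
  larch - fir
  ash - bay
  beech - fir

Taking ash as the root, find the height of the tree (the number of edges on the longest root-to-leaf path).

3

A deepest node is beech, reached by ash – elm – fir – beech.
That path has 3 edges, so the height is 3.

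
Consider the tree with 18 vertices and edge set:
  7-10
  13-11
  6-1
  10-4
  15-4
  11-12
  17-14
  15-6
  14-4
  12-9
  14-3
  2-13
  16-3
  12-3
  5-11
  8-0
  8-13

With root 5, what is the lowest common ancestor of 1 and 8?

Path 1→root: 1 6 15 4 14 3 12 11 5; path 8→root: 8 13 11 5.
First common node: 11.

11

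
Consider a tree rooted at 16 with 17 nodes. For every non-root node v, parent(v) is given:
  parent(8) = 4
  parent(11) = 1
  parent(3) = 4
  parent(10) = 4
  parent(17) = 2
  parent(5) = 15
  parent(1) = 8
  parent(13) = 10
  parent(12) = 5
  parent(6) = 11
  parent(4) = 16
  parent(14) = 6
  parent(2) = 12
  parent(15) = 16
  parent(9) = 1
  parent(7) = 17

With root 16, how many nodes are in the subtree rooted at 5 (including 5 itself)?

5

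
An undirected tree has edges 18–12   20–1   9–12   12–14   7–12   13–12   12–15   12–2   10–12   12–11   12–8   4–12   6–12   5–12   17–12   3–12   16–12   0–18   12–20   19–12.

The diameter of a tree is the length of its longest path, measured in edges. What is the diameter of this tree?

A longest path is 1–20–12–18–0, with 4 edges.

4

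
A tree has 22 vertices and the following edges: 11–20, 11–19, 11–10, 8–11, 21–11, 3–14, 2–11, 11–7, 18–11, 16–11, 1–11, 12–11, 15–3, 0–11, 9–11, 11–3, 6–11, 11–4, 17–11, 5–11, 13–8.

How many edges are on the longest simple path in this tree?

4

Starting from 15, a farthest node is 13 at distance 4.
One longest path: 15 – 3 – 11 – 8 – 13.
So the diameter is 4.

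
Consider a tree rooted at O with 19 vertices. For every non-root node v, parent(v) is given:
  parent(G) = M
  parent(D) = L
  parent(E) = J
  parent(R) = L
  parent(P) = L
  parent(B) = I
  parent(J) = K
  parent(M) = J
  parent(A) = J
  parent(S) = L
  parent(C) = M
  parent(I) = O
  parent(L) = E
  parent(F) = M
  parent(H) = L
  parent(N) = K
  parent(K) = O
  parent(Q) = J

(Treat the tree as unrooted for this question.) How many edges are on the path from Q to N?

Q - J - K - N: 3 edges.

3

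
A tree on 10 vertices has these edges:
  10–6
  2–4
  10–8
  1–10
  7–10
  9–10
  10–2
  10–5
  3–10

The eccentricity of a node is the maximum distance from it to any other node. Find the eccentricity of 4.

3

Distances from 4 peak at 3, attained at 8 (7, 3, 9, 6, 5, 1 also at distance 3).
4–2–10–8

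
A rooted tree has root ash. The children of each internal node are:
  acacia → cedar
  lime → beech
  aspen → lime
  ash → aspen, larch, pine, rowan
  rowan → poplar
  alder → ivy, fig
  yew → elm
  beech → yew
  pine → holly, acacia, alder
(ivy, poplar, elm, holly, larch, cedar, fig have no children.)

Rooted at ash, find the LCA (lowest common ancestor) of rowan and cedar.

Path rowan→root: rowan ash; path cedar→root: cedar acacia pine ash.
First common node: ash.

ash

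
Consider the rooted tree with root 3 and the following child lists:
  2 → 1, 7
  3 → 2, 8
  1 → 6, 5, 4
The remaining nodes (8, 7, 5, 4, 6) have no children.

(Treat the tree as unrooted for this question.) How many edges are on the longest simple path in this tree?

4

A longest path is 6 - 1 - 2 - 3 - 8, with 4 edges.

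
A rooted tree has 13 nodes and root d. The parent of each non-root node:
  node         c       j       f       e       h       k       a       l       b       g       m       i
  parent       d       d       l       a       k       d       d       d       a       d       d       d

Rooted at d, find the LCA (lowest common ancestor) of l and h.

Ancestors of l (toward the root): l, d.
Ancestors of h: h, k, d.
The deepest node appearing in both lists is d.

d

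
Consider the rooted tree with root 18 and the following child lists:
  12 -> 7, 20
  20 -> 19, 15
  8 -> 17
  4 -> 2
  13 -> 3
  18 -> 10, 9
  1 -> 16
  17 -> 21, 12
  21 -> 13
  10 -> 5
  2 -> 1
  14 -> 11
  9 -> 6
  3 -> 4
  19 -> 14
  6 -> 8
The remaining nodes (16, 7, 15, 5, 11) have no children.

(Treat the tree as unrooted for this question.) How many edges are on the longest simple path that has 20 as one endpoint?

9

A farthest node from 20 is 16.
The path 20–12–17–21–13–3–4–2–1–16 has 9 edges.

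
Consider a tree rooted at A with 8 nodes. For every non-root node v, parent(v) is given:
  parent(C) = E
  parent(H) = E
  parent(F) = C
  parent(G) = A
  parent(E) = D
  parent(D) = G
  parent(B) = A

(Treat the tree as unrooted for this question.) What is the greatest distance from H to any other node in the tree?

5

A farthest node from H is B.
The path H – E – D – G – A – B has 5 edges.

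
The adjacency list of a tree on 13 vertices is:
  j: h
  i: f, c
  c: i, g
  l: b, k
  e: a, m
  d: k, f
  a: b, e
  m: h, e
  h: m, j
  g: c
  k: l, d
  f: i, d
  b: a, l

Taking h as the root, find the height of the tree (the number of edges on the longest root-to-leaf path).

A deepest node is g, reached by h – m – e – a – b – l – k – d – f – i – c – g.
That path has 11 edges, so the height is 11.

11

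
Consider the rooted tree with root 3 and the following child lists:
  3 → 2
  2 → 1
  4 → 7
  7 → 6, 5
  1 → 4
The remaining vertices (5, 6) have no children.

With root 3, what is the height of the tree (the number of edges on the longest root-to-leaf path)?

A deepest node is 5, reached by 3 – 2 – 1 – 4 – 7 – 5.
That path has 5 edges, so the height is 5.

5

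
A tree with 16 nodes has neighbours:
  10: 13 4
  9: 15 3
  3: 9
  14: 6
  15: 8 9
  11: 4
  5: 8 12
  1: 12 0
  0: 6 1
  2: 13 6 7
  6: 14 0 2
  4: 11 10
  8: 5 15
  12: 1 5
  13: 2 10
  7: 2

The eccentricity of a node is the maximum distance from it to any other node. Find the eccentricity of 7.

10

The node farthest from 7 is 3, via 7–2–6–0–1–12–5–8–15–9–3 — 10 edges.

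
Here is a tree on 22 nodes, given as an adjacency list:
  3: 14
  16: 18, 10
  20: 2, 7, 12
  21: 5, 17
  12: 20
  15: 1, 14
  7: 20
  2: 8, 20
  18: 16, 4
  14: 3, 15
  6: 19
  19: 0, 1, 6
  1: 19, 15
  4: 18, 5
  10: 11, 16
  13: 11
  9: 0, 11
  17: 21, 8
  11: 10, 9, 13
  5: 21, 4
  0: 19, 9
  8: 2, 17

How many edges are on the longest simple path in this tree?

BFS from 12 reaches 3 last, at distance 18; BFS from 3 confirms no node is farther.
Path: 12-20-2-8-17-21-5-4-18-16-10-11-9-0-19-1-15-14-3.

18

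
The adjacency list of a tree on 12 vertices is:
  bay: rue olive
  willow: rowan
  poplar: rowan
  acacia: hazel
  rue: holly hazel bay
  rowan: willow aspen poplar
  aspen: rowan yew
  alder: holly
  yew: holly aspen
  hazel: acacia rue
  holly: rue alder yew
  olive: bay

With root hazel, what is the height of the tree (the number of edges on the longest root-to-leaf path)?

6

The longest root-to-leaf path is hazel → rue → holly → yew → aspen → rowan → willow (6 edges).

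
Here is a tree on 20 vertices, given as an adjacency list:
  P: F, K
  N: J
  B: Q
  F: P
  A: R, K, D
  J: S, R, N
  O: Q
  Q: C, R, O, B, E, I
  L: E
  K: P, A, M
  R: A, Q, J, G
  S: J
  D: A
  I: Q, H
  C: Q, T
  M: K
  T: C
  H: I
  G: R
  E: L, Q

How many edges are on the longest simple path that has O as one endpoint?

Distances from O peak at 6, attained at F.
O–Q–R–A–K–P–F

6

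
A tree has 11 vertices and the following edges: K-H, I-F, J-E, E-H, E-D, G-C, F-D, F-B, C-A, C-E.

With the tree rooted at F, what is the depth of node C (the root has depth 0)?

3

Path from F to C: F → D → E → C, which has 3 edges.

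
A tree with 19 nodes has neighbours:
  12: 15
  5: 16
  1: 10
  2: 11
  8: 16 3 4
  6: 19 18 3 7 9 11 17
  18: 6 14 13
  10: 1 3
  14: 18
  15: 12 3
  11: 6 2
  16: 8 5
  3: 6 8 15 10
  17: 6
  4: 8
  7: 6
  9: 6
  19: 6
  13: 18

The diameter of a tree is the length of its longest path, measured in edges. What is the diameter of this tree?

6

Starting from 14, a farthest node is 5 at distance 6.
One longest path: 14-18-6-3-8-16-5.
So the diameter is 6.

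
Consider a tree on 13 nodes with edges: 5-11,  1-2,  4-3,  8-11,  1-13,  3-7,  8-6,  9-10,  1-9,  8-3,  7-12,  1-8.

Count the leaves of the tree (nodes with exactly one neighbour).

7

The leaves are 2, 4, 5, 6, 10, 12, 13.
That is 7 leaves.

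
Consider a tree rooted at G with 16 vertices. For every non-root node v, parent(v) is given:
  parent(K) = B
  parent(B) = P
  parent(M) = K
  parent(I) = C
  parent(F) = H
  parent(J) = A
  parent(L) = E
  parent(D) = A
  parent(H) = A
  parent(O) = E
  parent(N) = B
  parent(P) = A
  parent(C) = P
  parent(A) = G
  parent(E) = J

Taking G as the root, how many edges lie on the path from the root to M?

Climbing from M to the root: M–K–B–P–A–G. That's 5 steps.

5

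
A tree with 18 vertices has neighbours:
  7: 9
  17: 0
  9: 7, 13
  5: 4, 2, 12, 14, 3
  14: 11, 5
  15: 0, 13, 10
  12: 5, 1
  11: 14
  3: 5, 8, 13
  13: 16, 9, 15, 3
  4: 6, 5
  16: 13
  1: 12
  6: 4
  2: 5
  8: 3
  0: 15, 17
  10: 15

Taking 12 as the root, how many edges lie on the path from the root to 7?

5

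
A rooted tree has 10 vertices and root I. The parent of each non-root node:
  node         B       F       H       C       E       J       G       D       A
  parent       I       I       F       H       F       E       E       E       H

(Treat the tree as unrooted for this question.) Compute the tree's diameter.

4

Starting from A, a farthest node is G at distance 4.
One longest path: A-H-F-E-G.
So the diameter is 4.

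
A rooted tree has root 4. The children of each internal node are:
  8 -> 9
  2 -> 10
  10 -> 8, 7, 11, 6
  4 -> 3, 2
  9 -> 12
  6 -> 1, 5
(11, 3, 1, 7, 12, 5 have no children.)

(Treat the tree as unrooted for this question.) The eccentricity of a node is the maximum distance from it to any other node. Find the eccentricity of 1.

5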